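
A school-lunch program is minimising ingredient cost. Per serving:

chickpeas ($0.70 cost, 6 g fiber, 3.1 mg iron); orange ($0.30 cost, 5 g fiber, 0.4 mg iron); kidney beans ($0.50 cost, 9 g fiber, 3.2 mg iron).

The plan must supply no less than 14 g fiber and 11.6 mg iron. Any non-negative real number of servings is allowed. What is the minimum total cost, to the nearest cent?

$1.81

An LP optimum is at a vertex; with two nutrient constraints at most two foods are used. Check each candidate.
chickpeas only: max(14/6, 11.6/3.1) = 3.742 servings → $2.62.
orange only: max(14/5, 11.6/0.4) = 29 servings → $8.70.
kidney beans only: max(14/9, 11.6/3.2) = 3.625 servings → $1.81.
chickpeas + orange: the both-tight solution has a negative serving — not a feasible corner.
chickpeas + kidney beans: the both-tight solution has a negative serving — not a feasible corner.
orange + kidney beans: intersection lies outside the first quadrant.
Cheapest feasible corner: $1.81.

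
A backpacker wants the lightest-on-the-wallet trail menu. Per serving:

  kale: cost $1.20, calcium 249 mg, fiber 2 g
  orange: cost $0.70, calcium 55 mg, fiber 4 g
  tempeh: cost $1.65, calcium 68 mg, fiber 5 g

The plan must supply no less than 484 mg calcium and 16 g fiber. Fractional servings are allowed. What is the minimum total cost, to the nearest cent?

A basic optimal solution has at most two foods positive. Try each food alone and each pair with both targets met exactly.
kale only: max(484/249, 16/2) = 8 servings → $9.60.
orange only: max(484/55, 16/4) = 8.8 servings → $6.16.
tempeh only: max(484/68, 16/5) = 7.118 servings → $11.74.
kale + orange with both tight: 1.192 servings and 3.404 servings → $3.81.
kale + tempeh with both tight: 1.201 servings and 2.72 servings → $5.93.
orange + tempeh: intersection lies outside the first quadrant.
So the least-cost plan costs $3.81.

$3.81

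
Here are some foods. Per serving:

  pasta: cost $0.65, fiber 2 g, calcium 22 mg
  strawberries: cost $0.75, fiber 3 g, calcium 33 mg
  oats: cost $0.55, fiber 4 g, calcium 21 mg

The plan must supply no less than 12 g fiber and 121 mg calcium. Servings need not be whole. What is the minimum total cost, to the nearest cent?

$2.78

Compare the cost at each extreme point of the feasible region.
pasta only: max(12/2, 121/22) = 6 servings → $3.90.
strawberries only: max(12/3, 121/33) = 4 servings → $3.00.
oats only: max(12/4, 121/21) = 5.762 servings → $3.17.
pasta + strawberries (both tight): parallel constraints — no distinct corner.
pasta + oats with both tight: 5.043 servings and 0.4783 servings → $3.54.
strawberries + oats with both tight: 3.362 servings and 0.4783 servings → $2.78.
So the least-cost plan costs $2.78.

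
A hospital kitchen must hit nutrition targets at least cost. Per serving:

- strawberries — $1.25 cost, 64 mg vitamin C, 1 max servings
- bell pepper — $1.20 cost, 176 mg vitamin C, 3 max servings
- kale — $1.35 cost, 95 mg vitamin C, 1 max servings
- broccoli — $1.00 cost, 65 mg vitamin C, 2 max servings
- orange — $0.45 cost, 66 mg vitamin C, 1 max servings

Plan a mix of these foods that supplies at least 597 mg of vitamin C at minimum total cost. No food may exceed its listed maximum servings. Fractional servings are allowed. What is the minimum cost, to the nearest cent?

$4.09

Cost per mg of vitamin C: bell pepper $0.0068, orange $0.0068, kale $0.0142, broccoli $0.0154, strawberries $0.0195.
Take 3 servings of bell pepper: +528.0 mg vitamin C for $3.60 (total $3.60, still need 69.0 mg).
Take 1 serving of orange: +66.0 mg vitamin C for $0.45 (total $4.05, still need 3.0 mg).
Take 0.03158 servings of kale: +3.0 mg vitamin C for $0.04 (total $4.09, still need 0.0 mg).
Greedy by cheapest-per-mg is optimal for a single linear constraint, so the minimum cost is $4.09.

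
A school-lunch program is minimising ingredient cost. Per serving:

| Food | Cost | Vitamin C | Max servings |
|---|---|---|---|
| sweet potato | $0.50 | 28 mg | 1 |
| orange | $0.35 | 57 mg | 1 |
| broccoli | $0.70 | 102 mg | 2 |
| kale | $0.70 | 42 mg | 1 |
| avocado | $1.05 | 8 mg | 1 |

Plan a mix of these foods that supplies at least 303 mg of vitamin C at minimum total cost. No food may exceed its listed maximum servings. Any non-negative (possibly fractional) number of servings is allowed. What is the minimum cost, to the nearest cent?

Cost per mg of vitamin C: orange $0.0061, broccoli $0.0069, kale $0.0167, sweet potato $0.0179, avocado $0.1313.
Take 1 serving of orange: +57.0 mg vitamin C for $0.35 (total $0.35, still need 246.0 mg).
Take 2 servings of broccoli: +204.0 mg vitamin C for $1.40 (total $1.75, still need 42.0 mg).
Take 1 serving of kale: +42.0 mg vitamin C for $0.70 (total $2.45, still need 0.0 mg).
Filling from the cheapest source first is optimal under one linear minimum: $2.45.

$2.45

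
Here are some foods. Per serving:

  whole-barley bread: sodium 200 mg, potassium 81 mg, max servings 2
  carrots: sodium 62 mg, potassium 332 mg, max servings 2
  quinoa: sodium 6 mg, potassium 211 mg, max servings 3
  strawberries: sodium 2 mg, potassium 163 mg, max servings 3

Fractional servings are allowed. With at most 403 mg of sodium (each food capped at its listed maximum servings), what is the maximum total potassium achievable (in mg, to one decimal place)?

1889.3 mg

Potassium per mg sodium: strawberries 81.5, quinoa 35.17, carrots 5.355, whole-barley bread 0.405.
Take 3 servings of strawberries: uses 6 mg sodium, +489.0 mg potassium (running total 489.0 mg).
Take 3 servings of quinoa: uses 18 mg sodium, +633.0 mg potassium (running total 1122.0 mg).
Take 2 servings of carrots: uses 124 mg sodium, +664.0 mg potassium (running total 1786.0 mg).
Take 1.275 servings of whole-barley bread: uses 255 mg sodium, +103.3 mg potassium (running total 1889.3 mg).
Greedy by best ratio exhausts the sodium allowance optimally: 1889.3 mg.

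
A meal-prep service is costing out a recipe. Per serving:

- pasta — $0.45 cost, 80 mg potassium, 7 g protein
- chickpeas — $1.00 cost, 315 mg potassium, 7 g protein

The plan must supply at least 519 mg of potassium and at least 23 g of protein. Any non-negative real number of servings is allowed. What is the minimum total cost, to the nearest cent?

This is a tiny linear program; its minimum lies at a vertex of the feasible set. List the vertices and price them.
pasta only: max(519/80, 23/7) = 6.487 servings → $2.92.
chickpeas only: max(519/315, 23/7) = 3.286 servings → $3.29.
pasta + chickpeas with both tight: 2.196 servings and 1.09 servings → $2.08.
Cheapest feasible corner: $2.08.

$2.08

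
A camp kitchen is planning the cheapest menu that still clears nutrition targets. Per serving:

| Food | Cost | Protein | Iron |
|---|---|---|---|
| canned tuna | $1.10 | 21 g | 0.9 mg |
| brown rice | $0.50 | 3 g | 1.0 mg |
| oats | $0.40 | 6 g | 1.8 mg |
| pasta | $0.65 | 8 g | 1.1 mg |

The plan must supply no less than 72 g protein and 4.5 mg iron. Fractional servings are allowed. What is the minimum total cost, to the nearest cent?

$3.85

This is a tiny linear program; its minimum lies at a vertex of the feasible set. List the vertices and price them.
canned tuna only: max(72/21, 4.5/0.9) = 5 servings → $5.50.
brown rice only: max(72/3, 4.5/1.0) = 24 servings → $12.00.
oats only: max(72/6, 4.5/1.8) = 12 servings → $4.80.
pasta only: max(72/8, 4.5/1.1) = 9 servings → $5.85.
canned tuna + brown rice with both tight: 3.197 servings and 1.623 servings → $4.33.
canned tuna + oats with both tight: 3.167 servings and 0.9167 servings → $3.85.
canned tuna + pasta with both tight: 2.717 servings and 1.868 servings → $4.20.
brown rice + oats: intersection lies outside the first quadrant.
brown rice + pasta: the both-tight solution has a negative serving — not a feasible corner.
oats + pasta: intersection lies outside the first quadrant.
So the least-cost plan costs $3.85.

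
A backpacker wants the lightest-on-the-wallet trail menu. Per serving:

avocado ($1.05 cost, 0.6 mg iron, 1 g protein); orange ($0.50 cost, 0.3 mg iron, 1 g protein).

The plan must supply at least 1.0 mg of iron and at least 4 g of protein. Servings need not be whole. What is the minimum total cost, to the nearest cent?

$2.00

Compare the cost at each extreme point of the feasible region.
avocado only: max(1.0/0.6, 4/1) = 4 servings → $4.20.
orange only: max(1.0/0.3, 4/1) = 4 servings → $2.00.
avocado + orange with both targets exact would need a negative amount; discard.
The minimum over all feasible corners is $2.00.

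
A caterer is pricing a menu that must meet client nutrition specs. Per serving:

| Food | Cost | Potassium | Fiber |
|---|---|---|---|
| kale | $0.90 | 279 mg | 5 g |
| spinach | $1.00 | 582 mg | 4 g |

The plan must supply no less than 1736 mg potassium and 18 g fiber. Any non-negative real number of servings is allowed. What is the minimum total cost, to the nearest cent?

$3.81

Minimising a linear cost over {potassium ≥ 1736, fiber ≥ 18, servings ≥ 0} — the optimum is at a vertex, using one or two foods.
kale only: max(1736/279, 18/5) = 6.222 servings → $5.60.
spinach only: max(1736/582, 18/4) = 4.5 servings → $4.50.
kale + spinach with both tight: 1.969 servings and 2.039 servings → $3.81.
Cheapest feasible corner: $3.81.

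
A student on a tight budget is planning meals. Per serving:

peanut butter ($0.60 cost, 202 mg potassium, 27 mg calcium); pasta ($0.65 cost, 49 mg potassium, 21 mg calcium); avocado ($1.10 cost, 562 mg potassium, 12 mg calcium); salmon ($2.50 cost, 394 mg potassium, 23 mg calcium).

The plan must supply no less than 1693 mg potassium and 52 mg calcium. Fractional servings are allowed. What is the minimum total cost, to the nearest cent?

$3.46

For a min-cost LP with two ≥-constraints, a basic feasible solution has at most two positive variables.
peanut butter only: max(1693/202, 52/27) = 8.381 servings → $5.03.
pasta only: max(1693/49, 52/21) = 34.55 servings → $22.46.
avocado only: max(1693/562, 52/12) = 4.333 servings → $4.77.
salmon only: max(1693/394, 52/23) = 4.297 servings → $10.74.
peanut butter + pasta: intersection lies outside the first quadrant.
peanut butter + avocado with both tight: 0.6987 servings and 2.761 servings → $3.46.
peanut butter + salmon: intersection lies outside the first quadrant.
pasta + avocado with both tight: 0.7944 servings and 2.943 servings → $3.75.
pasta + salmon with both targets exact would need a negative amount; discard.
avocado + salmon with both tight: 2.251 servings and 1.087 servings → $5.19.
The minimum over all feasible corners is $3.46.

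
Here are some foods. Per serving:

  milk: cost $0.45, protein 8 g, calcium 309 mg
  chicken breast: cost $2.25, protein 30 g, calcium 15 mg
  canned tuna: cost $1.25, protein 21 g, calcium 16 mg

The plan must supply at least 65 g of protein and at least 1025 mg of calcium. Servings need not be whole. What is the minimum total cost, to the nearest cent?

$3.66

A basic optimal solution has at most two foods positive. Try each food alone and each pair with both targets met exactly.
milk only: max(65/8, 1025/309) = 8.125 servings → $3.66.
chicken breast only: max(65/30, 1025/15) = 68.33 servings → $153.75.
canned tuna only: max(65/21, 1025/16) = 64.06 servings → $80.08.
milk + chicken breast with both tight: 3.254 servings and 1.299 servings → $4.39.
milk + canned tuna with both tight: 3.22 servings and 1.868 servings → $3.78.
chicken breast + canned tuna with both targets exact would need a negative amount; discard.
Cheapest feasible corner: $3.66.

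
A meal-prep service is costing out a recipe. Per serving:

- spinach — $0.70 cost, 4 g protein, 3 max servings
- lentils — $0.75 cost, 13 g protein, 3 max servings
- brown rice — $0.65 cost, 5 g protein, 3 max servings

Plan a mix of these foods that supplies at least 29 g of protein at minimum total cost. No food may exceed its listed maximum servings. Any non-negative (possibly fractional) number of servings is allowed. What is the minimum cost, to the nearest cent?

$1.67

Cost per g of protein: lentils $0.0577, brown rice $0.1300, spinach $0.1750.
Take 2.231 servings of lentils: +29.0 g protein for $1.67 (total $1.67, still need 0.0 g).
Filling from the cheapest source first is optimal under one linear minimum: $1.67.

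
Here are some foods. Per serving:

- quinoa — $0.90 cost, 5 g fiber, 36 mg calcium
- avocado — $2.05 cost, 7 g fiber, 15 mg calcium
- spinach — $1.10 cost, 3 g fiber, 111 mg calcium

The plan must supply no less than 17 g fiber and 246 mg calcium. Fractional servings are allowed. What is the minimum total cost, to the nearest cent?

An LP optimum is at a vertex; with two nutrient constraints at most two foods are used. Check each candidate.
quinoa only: max(17/5, 246/36) = 6.833 servings → $6.15.
avocado only: max(17/7, 246/15) = 16.4 servings → $33.62.
spinach only: max(17/3, 246/111) = 5.667 servings → $6.23.
quinoa + avocado: the both-tight solution has a negative serving — not a feasible corner.
quinoa + spinach with both tight: 2.57 servings and 1.383 servings → $3.83.
avocado + spinach with both tight: 1.57 servings and 2.004 servings → $5.42.
Cheapest feasible corner: $3.83.

$3.83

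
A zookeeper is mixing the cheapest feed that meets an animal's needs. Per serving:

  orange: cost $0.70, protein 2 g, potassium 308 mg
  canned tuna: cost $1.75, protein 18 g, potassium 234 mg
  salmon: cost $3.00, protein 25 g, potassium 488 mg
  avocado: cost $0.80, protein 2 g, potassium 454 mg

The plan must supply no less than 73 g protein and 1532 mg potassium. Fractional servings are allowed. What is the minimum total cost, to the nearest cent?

Compare the cost at each extreme point of the feasible region.
orange only: max(73/2, 1532/308) = 36.5 servings → $25.55.
canned tuna only: max(73/18, 1532/234) = 6.547 servings → $11.46.
salmon only: max(73/25, 1532/488) = 3.139 servings → $9.42.
avocado only: max(73/2, 1532/454) = 36.5 servings → $29.20.
orange + canned tuna with both tight: 2.067 servings and 3.826 servings → $8.14.
orange + salmon with both tight: 0.398 servings and 2.888 servings → $8.94.
orange + avocado with both targets exact would need a negative amount; discard.
canned tuna + salmon: intersection lies outside the first quadrant.
canned tuna + avocado with both tight: 3.904 servings and 1.362 servings → $7.92.
salmon + avocado with both tight: 2.899 servings and 0.258 servings → $8.90.
The minimum over all feasible corners is $7.92.

$7.92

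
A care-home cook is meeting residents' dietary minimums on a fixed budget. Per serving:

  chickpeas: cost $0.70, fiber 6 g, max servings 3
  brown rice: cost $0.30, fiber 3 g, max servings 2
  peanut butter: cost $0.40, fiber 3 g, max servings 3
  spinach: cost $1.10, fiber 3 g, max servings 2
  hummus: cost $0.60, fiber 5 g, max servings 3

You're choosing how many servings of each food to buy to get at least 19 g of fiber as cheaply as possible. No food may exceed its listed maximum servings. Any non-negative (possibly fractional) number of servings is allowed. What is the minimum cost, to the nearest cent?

Cost per g of fiber: brown rice $0.1000, chickpeas $0.1167, hummus $0.1200, peanut butter $0.1333, spinach $0.3667.
Take 2 servings of brown rice: +6.0 g fiber for $0.60 (total $0.60, still need 13.0 g).
Take 2.167 servings of chickpeas: +13.0 g fiber for $1.52 (total $2.12, still need 0.0 g).
Filling from the cheapest source first is optimal under one linear minimum: $2.12.

$2.12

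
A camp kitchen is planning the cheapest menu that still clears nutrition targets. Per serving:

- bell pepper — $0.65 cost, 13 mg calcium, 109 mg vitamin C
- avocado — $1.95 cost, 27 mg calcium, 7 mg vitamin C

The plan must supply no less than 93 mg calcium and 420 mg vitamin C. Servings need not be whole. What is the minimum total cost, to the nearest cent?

$4.65

At the optimum either one food covers both requirements or two foods hit both targets exactly; no other combination can be cheaper.
bell pepper only: max(93/13, 420/109) = 7.154 servings → $4.65.
avocado only: max(93/27, 420/7) = 60 servings → $117.00.
bell pepper + avocado with both tight: 3.748 servings and 1.64 servings → $5.63.
The minimum over all feasible corners is $4.65.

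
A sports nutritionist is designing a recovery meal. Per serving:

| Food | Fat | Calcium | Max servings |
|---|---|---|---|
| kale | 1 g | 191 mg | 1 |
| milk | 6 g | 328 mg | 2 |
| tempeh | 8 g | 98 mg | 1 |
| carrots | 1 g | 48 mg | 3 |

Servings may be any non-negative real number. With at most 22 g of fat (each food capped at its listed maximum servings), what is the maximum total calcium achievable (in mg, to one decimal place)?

1064.5 mg

Calcium per g fat: kale 191, milk 54.67, carrots 48, tempeh 12.25.
Take 1 serving of kale: uses 1 g fat, +191.0 mg calcium (running total 191.0 mg).
Take 2 servings of milk: uses 12 g fat, +656.0 mg calcium (running total 847.0 mg).
Take 3 servings of carrots: uses 3 g fat, +144.0 mg calcium (running total 991.0 mg).
Take 0.75 servings of tempeh: uses 6 g fat, +73.5 mg calcium (running total 1064.5 mg).
Greedy by best ratio exhausts the fat allowance optimally: 1064.5 mg.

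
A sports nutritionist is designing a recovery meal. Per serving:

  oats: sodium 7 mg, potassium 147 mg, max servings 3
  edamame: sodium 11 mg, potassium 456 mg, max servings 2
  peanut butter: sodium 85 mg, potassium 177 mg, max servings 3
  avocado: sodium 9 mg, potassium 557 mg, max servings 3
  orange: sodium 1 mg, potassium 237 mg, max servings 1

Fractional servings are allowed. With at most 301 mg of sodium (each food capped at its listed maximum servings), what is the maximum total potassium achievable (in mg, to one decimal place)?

Potassium per mg sodium: orange 237, avocado 61.89, edamame 41.45, oats 21, peanut butter 2.082.
Take 1 serving of orange: uses 1 mg sodium, +237.0 mg potassium (running total 237.0 mg).
Take 3 servings of avocado: uses 27 mg sodium, +1671.0 mg potassium (running total 1908.0 mg).
Take 2 servings of edamame: uses 22 mg sodium, +912.0 mg potassium (running total 2820.0 mg).
Take 3 servings of oats: uses 21 mg sodium, +441.0 mg potassium (running total 3261.0 mg).
Take 2.706 servings of peanut butter: uses 230 mg sodium, +478.9 mg potassium (running total 3739.9 mg).
Filling greedily by potassium-per-mg sodium is optimal for one linear limit, giving 3739.9 mg.

3739.9 mg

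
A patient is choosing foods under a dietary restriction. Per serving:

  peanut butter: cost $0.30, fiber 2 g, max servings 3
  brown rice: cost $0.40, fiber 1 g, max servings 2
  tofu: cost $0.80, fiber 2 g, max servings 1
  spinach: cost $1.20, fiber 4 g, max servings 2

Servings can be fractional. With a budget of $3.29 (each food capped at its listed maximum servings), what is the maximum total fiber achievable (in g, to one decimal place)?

Fiber per dollar: peanut butter 6.667, spinach 3.333, brown rice 2.5, tofu 2.5.
Take 3 servings of peanut butter: spends $0.90, +6.0 g fiber (running total 6.0 g).
Take 1.992 servings of spinach: spends $2.39, +8.0 g fiber (running total 14.0 g).
Greedy by best ratio exhausts the cost allowance optimally: 14.0 g.

14.0 g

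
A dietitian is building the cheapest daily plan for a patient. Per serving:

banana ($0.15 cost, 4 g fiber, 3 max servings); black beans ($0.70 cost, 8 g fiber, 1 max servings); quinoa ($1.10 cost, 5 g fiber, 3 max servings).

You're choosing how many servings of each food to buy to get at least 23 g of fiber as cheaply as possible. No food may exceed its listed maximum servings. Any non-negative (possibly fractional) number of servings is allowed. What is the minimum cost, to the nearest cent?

$1.81

Cost per g of fiber: banana $0.0375, black beans $0.0875, quinoa $0.2200.
Take 3 servings of banana: +12.0 g fiber for $0.45 (total $0.45, still need 11.0 g).
Take 1 serving of black beans: +8.0 g fiber for $0.70 (total $1.15, still need 3.0 g).
Take 0.6 servings of quinoa: +3.0 g fiber for $0.66 (total $1.81, still need 0.0 g).
Greedy by cheapest-per-g is optimal for a single linear constraint, so the minimum cost is $1.81.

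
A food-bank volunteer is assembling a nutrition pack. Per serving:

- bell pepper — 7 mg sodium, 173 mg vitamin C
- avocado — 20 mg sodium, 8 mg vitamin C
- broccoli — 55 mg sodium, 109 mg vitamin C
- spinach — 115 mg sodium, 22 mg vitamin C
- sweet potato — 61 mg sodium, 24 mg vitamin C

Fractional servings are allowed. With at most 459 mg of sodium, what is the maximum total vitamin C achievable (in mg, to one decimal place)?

Vitamin C per mg sodium: bell pepper 24.71, broccoli 1.982, avocado 0.4, sweet potato 0.3934, spinach 0.1913.
With no serving limits, spend the whole sodium allowance on bell pepper: 459 mg / 7 mg × 173 mg = 11343.9 mg.

11343.9 mg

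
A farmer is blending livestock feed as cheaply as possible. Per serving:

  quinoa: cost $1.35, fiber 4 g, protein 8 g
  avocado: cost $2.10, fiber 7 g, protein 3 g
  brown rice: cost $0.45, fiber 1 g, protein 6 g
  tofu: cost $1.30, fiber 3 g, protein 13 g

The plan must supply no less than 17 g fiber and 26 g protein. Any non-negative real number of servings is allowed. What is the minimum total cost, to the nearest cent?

$5.55

Compare the cost at each extreme point of the feasible region.
quinoa only: max(17/4, 26/8) = 4.25 servings → $5.74.
avocado only: max(17/7, 26/3) = 8.667 servings → $18.20.
brown rice only: max(17/1, 26/6) = 17 servings → $7.65.
tofu only: max(17/3, 26/13) = 5.667 servings → $7.37.
quinoa + avocado with both tight: 2.977 servings and 0.7273 servings → $5.55.
quinoa + brown rice: intersection lies outside the first quadrant.
quinoa + tofu: the both-tight solution has a negative serving — not a feasible corner.
avocado + brown rice with both tight: 1.949 servings and 3.359 servings → $5.60.
avocado + tofu with both tight: 1.744 servings and 1.598 servings → $5.74.
brown rice + tofu with both targets exact would need a negative amount; discard.
Cheapest feasible corner: $5.55.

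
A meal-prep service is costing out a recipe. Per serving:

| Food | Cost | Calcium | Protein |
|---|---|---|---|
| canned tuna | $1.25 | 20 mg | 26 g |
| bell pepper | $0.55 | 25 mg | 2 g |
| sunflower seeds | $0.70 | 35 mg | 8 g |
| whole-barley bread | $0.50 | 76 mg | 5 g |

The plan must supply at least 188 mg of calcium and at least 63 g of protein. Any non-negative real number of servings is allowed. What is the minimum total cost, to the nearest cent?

canned tuna only: max(188/20, 63/26) = 9.4 servings → $11.75.
bell pepper only: max(188/25, 63/2) = 31.5 servings → $17.32.
sunflower seeds only: max(188/35, 63/8) = 7.875 servings → $5.51.
whole-barley bread only: max(188/76, 63/5) = 12.6 servings → $6.30.
canned tuna + bell pepper with both tight: 1.966 servings and 5.948 servings → $5.73.
canned tuna + sunflower seeds with both tight: 0.9347 servings and 4.837 servings → $4.55.
canned tuna + whole-barley bread with both tight: 2.051 servings and 1.934 servings → $3.53.
bell pepper + sunflower seeds with both targets exact would need a negative amount; discard.
bell pepper + whole-barley bread with both targets exact would need a negative amount; discard.
sunflower seeds + whole-barley bread with both targets exact would need a negative amount; discard.
Cheapest feasible corner: $3.53.

$3.53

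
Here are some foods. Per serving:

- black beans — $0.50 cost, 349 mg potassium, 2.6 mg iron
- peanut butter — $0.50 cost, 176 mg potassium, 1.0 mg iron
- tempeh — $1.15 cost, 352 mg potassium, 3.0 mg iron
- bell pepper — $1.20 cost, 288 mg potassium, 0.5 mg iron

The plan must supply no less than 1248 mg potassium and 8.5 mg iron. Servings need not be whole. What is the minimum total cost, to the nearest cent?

Check every corner: each single food scaled to meet both minima, and each pair solved so both constraints bind.
black beans only: max(1248/349, 8.5/2.6) = 3.576 servings → $1.79.
peanut butter only: max(1248/176, 8.5/1.0) = 8.5 servings → $4.25.
tempeh only: max(1248/352, 8.5/3.0) = 3.545 servings → $4.08.
bell pepper only: max(1248/288, 8.5/0.5) = 17 servings → $20.40.
black beans + peanut butter with both tight: 2.284 servings and 2.563 servings → $2.42.
black beans + tempeh: intersection lies outside the first quadrant.
black beans + bell pepper with both tight: 3.176 servings and 0.4846 servings → $2.17.
peanut butter + tempeh with both tight: 4.273 servings and 1.409 servings → $3.76.
peanut butter + bell pepper with both targets exact would need a negative amount; discard.
tempeh + bell pepper with both tight: 2.651 servings and 1.093 servings → $4.36.
Cheapest feasible corner: $1.79.

$1.79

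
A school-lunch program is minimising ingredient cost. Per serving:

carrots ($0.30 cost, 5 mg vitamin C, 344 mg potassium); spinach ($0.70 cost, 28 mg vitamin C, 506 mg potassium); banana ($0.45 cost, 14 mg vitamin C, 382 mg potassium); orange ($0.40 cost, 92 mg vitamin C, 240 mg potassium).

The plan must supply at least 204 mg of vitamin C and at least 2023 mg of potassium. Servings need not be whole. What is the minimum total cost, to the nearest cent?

$2.14

With two linear requirements the optimum uses one or two foods; enumerate the corners.
carrots only: max(204/5, 2023/344) = 40.8 servings → $12.24.
spinach only: max(204/28, 2023/506) = 7.286 servings → $5.10.
banana only: max(204/14, 2023/382) = 14.57 servings → $6.56.
orange only: max(204/92, 2023/240) = 8.429 servings → $3.37.
carrots + spinach: the both-tight solution has a negative serving — not a feasible corner.
carrots + banana with both targets exact would need a negative amount; discard.
carrots + orange with both tight: 4.505 servings and 1.973 servings → $2.14.
spinach + banana: the both-tight solution has a negative serving — not a feasible corner.
spinach + orange with both tight: 3.443 servings and 1.169 servings → $2.88.
banana + orange with both tight: 4.315 servings and 1.561 servings → $2.57.
The minimum over all feasible corners is $2.14.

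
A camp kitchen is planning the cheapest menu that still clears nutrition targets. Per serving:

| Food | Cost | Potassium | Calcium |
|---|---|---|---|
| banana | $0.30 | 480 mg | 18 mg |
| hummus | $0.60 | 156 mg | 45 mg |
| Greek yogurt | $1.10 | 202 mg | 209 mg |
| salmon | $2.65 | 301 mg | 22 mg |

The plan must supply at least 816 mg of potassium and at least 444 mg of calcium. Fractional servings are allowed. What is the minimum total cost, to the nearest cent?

Compare the cost at each extreme point of the feasible region.
banana only: max(816/480, 444/18) = 24.67 servings → $7.40.
hummus only: max(816/156, 444/45) = 9.867 servings → $5.92.
Greek yogurt only: max(816/202, 444/209) = 4.04 servings → $4.44.
salmon only: max(816/301, 444/22) = 20.18 servings → $53.48.
banana + hummus with both targets exact would need a negative amount; discard.
banana + Greek yogurt with both tight: 0.8363 servings and 2.052 servings → $2.51.
banana + salmon with both targets exact would need a negative amount; discard.
hummus + Greek yogurt with both tight: 3.439 servings and 1.384 servings → $3.59.
hummus + salmon with both targets exact would need a negative amount; discard.
Greek yogurt + salmon with both tight: 1.979 servings and 1.383 servings → $5.84.
The minimum over all feasible corners is $2.51.

$2.51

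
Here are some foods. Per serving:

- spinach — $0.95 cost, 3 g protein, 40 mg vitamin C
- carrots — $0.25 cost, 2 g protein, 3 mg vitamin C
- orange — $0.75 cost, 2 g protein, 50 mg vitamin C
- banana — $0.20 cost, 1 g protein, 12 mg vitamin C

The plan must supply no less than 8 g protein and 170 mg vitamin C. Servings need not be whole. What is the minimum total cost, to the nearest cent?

$2.60

For a min-cost LP with two ≥-constraints, a basic feasible solution has at most two positive variables.
spinach only: max(8/3, 170/40) = 4.25 servings → $4.04.
carrots only: max(8/2, 170/3) = 56.67 servings → $14.17.
orange only: max(8/2, 170/50) = 4 servings → $3.00.
banana only: max(8/1, 170/12) = 14.17 servings → $2.83.
spinach + carrots: the both-tight solution has a negative serving — not a feasible corner.
spinach + orange with both tight: 0.8571 servings and 2.714 servings → $2.85.
spinach + banana with both targets exact would need a negative amount; discard.
carrots + orange with both tight: 0.6383 servings and 3.362 servings → $2.68.
carrots + banana with both targets exact would need a negative amount; discard.
orange + banana with both tight: 2.846 servings and 2.308 servings → $2.60.
The minimum over all feasible corners is $2.60.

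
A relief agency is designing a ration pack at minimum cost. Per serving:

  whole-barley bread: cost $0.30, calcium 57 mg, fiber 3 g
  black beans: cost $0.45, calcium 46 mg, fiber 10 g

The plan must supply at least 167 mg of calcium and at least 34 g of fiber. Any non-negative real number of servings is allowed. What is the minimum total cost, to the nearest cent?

$1.57

Check every corner: each single food scaled to meet both minima, and each pair solved so both constraints bind.
whole-barley bread only: max(167/57, 34/3) = 11.33 servings → $3.40.
black beans only: max(167/46, 34/10) = 3.63 servings → $1.63.
whole-barley bread + black beans with both tight: 0.2454 servings and 3.326 servings → $1.57.
So the least-cost plan costs $1.57.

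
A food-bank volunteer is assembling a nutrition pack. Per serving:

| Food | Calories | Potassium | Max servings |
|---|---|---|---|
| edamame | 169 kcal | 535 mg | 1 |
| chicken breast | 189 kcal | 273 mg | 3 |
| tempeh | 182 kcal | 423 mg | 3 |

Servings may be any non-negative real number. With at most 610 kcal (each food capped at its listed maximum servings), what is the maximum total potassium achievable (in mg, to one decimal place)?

1560.0 mg

Potassium per kcal: edamame 3.166, tempeh 2.324, chicken breast 1.444.
Take 1 serving of edamame: uses 169 kcal, +535.0 mg potassium (running total 535.0 mg).
Take 2.423 servings of tempeh: uses 441 kcal, +1025.0 mg potassium (running total 1560.0 mg).
Filling greedily by potassium-per-kcal is optimal for one linear limit, giving 1560.0 mg.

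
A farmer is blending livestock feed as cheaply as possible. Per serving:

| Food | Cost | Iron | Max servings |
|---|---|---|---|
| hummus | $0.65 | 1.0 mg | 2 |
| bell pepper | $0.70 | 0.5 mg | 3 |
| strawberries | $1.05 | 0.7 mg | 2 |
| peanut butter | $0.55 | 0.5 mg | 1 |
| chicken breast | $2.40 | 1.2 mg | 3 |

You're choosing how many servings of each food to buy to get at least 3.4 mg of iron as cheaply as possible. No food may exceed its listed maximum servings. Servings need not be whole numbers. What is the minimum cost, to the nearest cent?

$3.11

Cost per mg of iron: hummus $0.6500, peanut butter $1.1000, bell pepper $1.4000, strawberries $1.5000, chicken breast $2.0000.
Take 2 servings of hummus: +2.0 mg iron for $1.30 (total $1.30, still need 1.4 mg).
Take 1 serving of peanut butter: +0.5 mg iron for $0.55 (total $1.85, still need 0.9 mg).
Take 1.8 servings of bell pepper: +0.9 mg iron for $1.26 (total $3.11, still need 0.0 mg).
Filling from the cheapest source first is optimal under one linear minimum: $3.11.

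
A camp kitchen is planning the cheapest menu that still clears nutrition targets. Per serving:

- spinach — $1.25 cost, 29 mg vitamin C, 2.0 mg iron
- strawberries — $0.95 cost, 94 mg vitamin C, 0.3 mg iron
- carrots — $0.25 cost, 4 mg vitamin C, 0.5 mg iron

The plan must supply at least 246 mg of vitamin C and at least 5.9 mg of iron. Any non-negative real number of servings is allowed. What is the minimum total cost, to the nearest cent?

$4.69

Check every corner: each single food scaled to meet both minima, and each pair solved so both constraints bind.
spinach only: max(246/29, 5.9/2.0) = 8.483 servings → $10.60.
strawberries only: max(246/94, 5.9/0.3) = 19.67 servings → $18.68.
carrots only: max(246/4, 5.9/0.5) = 61.5 servings → $15.38.
spinach + strawberries with both tight: 2.682 servings and 1.79 servings → $5.05.
spinach + carrots: the both-tight solution has a negative serving — not a feasible corner.
strawberries + carrots with both tight: 2.17 servings and 10.5 servings → $4.69.
So the least-cost plan costs $4.69.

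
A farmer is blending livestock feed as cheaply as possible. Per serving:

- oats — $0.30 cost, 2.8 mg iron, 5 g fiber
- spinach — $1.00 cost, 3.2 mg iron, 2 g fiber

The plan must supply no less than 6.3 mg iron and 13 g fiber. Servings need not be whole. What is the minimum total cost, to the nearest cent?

$0.78

This is a tiny linear program; its minimum lies at a vertex of the feasible set. List the vertices and price them.
oats only: max(6.3/2.8, 13/5) = 2.6 servings → $0.78.
spinach only: max(6.3/3.2, 13/2) = 6.5 servings → $6.50.
oats + spinach: intersection lies outside the first quadrant.
The minimum over all feasible corners is $0.78.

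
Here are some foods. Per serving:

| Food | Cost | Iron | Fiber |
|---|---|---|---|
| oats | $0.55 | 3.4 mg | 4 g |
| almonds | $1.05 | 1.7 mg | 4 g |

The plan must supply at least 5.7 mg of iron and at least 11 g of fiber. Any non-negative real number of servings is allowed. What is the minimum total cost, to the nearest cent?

Minimising a linear cost over {iron ≥ 5.7, fiber ≥ 11, servings ≥ 0} — the optimum is at a vertex, using one or two foods.
oats only: max(5.7/3.4, 11/4) = 2.75 servings → $1.51.
almonds only: max(5.7/1.7, 11/4) = 3.353 servings → $3.52.
oats + almonds with both tight: 0.6029 servings and 2.147 servings → $2.59.
The minimum over all feasible corners is $1.51.

$1.51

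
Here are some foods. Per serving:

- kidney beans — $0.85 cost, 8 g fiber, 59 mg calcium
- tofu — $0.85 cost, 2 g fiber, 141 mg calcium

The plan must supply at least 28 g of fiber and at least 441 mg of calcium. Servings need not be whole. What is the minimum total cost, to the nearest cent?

$4.16

At the optimum either one food covers both requirements or two foods hit both targets exactly; no other combination can be cheaper.
kidney beans only: max(28/8, 441/59) = 7.475 servings → $6.35.
tofu only: max(28/2, 441/141) = 14 servings → $11.90.
kidney beans + tofu with both tight: 3.036 servings and 1.857 servings → $4.16.
Cheapest feasible corner: $4.16.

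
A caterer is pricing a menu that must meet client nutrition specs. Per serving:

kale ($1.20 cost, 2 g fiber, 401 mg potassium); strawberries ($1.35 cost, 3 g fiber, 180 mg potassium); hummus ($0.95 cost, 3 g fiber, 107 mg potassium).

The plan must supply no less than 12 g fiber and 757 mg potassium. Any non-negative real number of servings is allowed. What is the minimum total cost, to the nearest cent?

An LP optimum is at a vertex; with two nutrient constraints at most two foods are used. Check each candidate.
kale only: max(12/2, 757/401) = 6 servings → $7.20.
strawberries only: max(12/3, 757/180) = 4.206 servings → $5.68.
hummus only: max(12/3, 757/107) = 7.075 servings → $6.72.
kale + strawberries with both tight: 0.1317 servings and 3.912 servings → $5.44.
kale + hummus with both tight: 0.998 servings and 3.335 servings → $4.37.
strawberries + hummus: intersection lies outside the first quadrant.
So the least-cost plan costs $4.37.

$4.37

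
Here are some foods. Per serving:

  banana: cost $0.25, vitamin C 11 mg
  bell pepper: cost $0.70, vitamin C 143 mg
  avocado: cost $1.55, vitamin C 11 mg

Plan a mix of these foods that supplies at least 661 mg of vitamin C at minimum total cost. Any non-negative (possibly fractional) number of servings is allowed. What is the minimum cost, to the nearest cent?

$3.24

Cost per mg of vitamin C: bell pepper $0.0049, banana $0.0227, avocado $0.1409.
With no serving limits, use only bell pepper: 661 mg / 143 mg = 4.622 servings × $0.70 = $3.24.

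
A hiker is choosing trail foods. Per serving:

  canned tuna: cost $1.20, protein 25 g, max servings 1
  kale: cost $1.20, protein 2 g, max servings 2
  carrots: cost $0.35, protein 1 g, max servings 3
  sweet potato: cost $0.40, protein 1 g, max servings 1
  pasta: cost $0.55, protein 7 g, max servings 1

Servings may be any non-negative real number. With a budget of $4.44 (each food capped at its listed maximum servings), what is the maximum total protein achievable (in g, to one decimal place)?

Protein per dollar: canned tuna 20.83, pasta 12.73, carrots 2.857, sweet potato 2.5, kale 1.667.
Take 1 serving of canned tuna: spends $1.20, +25.0 g protein (running total 25.0 g).
Take 1 serving of pasta: spends $0.55, +7.0 g protein (running total 32.0 g).
Take 3 servings of carrots: spends $1.05, +3.0 g protein (running total 35.0 g).
Take 1 serving of sweet potato: spends $0.40, +1.0 g protein (running total 36.0 g).
Take 1.033 servings of kale: spends $1.24, +2.1 g protein (running total 38.1 g).
Greedy by best ratio exhausts the cost allowance optimally: 38.1 g.

38.1 g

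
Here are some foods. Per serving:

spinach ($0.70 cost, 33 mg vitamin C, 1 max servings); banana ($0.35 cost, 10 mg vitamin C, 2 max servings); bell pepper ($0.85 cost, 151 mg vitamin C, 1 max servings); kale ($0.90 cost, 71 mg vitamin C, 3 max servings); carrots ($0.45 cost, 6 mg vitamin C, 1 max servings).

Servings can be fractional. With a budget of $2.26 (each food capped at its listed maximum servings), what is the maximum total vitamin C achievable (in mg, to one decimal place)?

262.2 mg

Vitamin C per dollar: bell pepper 177.6, kale 78.89, spinach 47.14, banana 28.57, carrots 13.33.
Take 1 serving of bell pepper: spends $0.85, +151.0 mg vitamin C (running total 151.0 mg).
Take 1.567 servings of kale: spends $1.41, +111.2 mg vitamin C (running total 262.2 mg).
Greedy by best ratio exhausts the cost allowance optimally: 262.2 mg.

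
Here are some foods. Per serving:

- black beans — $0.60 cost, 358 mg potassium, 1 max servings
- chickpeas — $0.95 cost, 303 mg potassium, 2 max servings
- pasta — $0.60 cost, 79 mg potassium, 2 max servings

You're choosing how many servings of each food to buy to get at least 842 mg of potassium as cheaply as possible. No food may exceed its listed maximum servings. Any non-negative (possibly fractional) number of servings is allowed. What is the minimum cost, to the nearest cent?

Cost per mg of potassium: black beans $0.0017, chickpeas $0.0031, pasta $0.0076.
Take 1 serving of black beans: +358.0 mg potassium for $0.60 (total $0.60, still need 484.0 mg).
Take 1.597 servings of chickpeas: +484.0 mg potassium for $1.52 (total $2.12, still need 0.0 mg).
Filling from the cheapest source first is optimal under one linear minimum: $2.12.

$2.12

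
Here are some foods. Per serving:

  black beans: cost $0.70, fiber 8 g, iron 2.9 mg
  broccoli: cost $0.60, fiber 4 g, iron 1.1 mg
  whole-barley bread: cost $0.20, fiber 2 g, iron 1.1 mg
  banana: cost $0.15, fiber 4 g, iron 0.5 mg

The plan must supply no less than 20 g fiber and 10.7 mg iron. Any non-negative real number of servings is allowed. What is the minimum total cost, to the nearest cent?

$1.96

Check every corner: each single food scaled to meet both minima, and each pair solved so both constraints bind.
black beans only: max(20/8, 10.7/2.9) = 3.69 servings → $2.58.
broccoli only: max(20/4, 10.7/1.1) = 9.727 servings → $5.84.
whole-barley bread only: max(20/2, 10.7/1.1) = 10 servings → $2.00.
banana only: max(20/4, 10.7/0.5) = 21.4 servings → $3.21.
black beans + broccoli with both targets exact would need a negative amount; discard.
black beans + whole-barley bread with both tight: 0.2 servings and 9.2 servings → $1.98.
black beans + banana with both targets exact would need a negative amount; discard.
broccoli + whole-barley bread with both tight: 0.2727 servings and 9.455 servings → $2.05.
broccoli + banana with both targets exact would need a negative amount; discard.
whole-barley bread + banana with both tight: 9.647 servings and 0.1765 servings → $1.96.
So the least-cost plan costs $1.96.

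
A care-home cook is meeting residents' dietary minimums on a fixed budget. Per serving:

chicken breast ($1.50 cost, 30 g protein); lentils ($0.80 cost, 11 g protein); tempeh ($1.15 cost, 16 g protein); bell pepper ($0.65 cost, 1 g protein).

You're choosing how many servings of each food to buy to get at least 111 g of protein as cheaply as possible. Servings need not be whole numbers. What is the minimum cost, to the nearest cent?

Cost per g of protein: chicken breast $0.0500, tempeh $0.0719, lentils $0.0727, bell pepper $0.6500.
With no serving limits, use only chicken breast: 111 g / 30 g = 3.7 servings × $1.50 = $5.55.

$5.55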